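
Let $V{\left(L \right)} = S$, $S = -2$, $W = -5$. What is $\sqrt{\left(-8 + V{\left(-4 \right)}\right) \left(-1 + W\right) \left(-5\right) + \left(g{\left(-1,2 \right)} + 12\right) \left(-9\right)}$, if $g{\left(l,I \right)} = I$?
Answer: $i \sqrt{426} \approx 20.64 i$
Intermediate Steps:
$V{\left(L \right)} = -2$
$\sqrt{\left(-8 + V{\left(-4 \right)}\right) \left(-1 + W\right) \left(-5\right) + \left(g{\left(-1,2 \right)} + 12\right) \left(-9\right)} = \sqrt{\left(-8 - 2\right) \left(-1 - 5\right) \left(-5\right) + \left(2 + 12\right) \left(-9\right)} = \sqrt{- 10 \left(\left(-6\right) \left(-5\right)\right) + 14 \left(-9\right)} = \sqrt{\left(-10\right) 30 - 126} = \sqrt{-300 - 126} = \sqrt{-426} = i \sqrt{426}$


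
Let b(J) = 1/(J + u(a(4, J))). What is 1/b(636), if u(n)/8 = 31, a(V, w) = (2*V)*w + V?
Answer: 884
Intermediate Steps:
a(V, w) = V + 2*V*w (a(V, w) = 2*V*w + V = V + 2*V*w)
u(n) = 248 (u(n) = 8*31 = 248)
b(J) = 1/(248 + J) (b(J) = 1/(J + 248) = 1/(248 + J))
1/b(636) = 1/(1/(248 + 636)) = 1/(1/884) = 884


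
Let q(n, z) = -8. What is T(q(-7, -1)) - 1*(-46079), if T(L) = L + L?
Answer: 46063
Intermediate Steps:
T(L) = 2*L
T(q(-7, -1)) - 1*(-46079) = 2*(-8) - 1*(-46079) = -16 + 46079 = 46063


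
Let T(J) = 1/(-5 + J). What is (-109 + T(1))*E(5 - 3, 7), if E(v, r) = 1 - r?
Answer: 1311/2 ≈ 655.50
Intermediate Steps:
(-109 + T(1))*E(5 - 3, 7) = (-109 + 1/(-5 + 1))*(1 - 1*7) = (-109 + 1/(-4))*(1 - 7) = (-109 - 1/4)*(-6) = -437/4*(-6) = 1311/2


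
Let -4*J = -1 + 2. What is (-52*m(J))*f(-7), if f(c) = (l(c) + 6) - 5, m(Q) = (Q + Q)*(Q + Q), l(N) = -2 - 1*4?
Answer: 65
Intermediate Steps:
l(N) = -6 (l(N) = -2 - 4 = -6)
J = -¼ (J = -(-1 + 2)/4 = -¼*1 = -¼ ≈ -0.25000)
m(Q) = 4*Q² (m(Q) = (2*Q)*(2*Q) = 4*Q²)
f(c) = -5 (f(c) = (-6 + 6) - 5 = 0 - 5 = -5)
(-52*m(J))*f(-7) = -208*(-¼)²*(-5) = -208/16*(-5) = -52*¼*(-5) = -13*(-5) = 65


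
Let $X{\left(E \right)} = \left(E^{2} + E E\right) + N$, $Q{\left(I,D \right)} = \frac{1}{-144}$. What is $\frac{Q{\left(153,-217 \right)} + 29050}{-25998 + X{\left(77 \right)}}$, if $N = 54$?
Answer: $- \frac{4183199}{2028384} \approx -2.0623$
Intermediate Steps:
$Q{\left(I,D \right)} = - \frac{1}{144}$
$X{\left(E \right)} = 54 + 2 E^{2}$ ($X{\left(E \right)} = \left(E^{2} + E E\right) + 54 = \left(E^{2} + E^{2}\right) + 54 = 2 E^{2} + 54 = 54 + 2 E^{2}$)
$\frac{Q{\left(153,-217 \right)} + 29050}{-25998 + X{\left(77 \right)}} = \frac{- \frac{1}{144} + 29050}{-25998 + \left(54 + 2 \cdot 77^{2}\right)} = \frac{4183199}{144 \left(-25998 + \left(54 + 2 \cdot 5929\right)\right)} = \frac{4183199}{144 \left(-25998 + \left(54 + 11858\right)\right)} = \frac{4183199}{144 \left(-25998 + 11912\right)} = \frac{4183199}{144 \left(-14086\right)} = \frac{4183199}{144} \left(- \frac{1}{14086}\right) = - \frac{4183199}{2028384}$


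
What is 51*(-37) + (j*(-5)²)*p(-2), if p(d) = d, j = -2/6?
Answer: -5611/3 ≈ -1870.3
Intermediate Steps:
j = -⅓ (j = -2*⅙ = -⅓ ≈ -0.33333)
51*(-37) + (j*(-5)²)*p(-2) = 51*(-37) - ⅓*(-5)²*(-2) = -1887 - ⅓*25*(-2) = -1887 - 25/3*(-2) = -1887 + 50/3 = -5611/3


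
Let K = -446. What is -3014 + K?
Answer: -3460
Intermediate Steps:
-3014 + K = -3014 - 446 = -3460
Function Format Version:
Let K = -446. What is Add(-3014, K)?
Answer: -3460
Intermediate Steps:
Add(-3014, K) = Add(-3014, -446) = -3460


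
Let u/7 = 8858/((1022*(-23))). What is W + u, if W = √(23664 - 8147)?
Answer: -4429/1679 + √15517 ≈ 121.93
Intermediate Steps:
W = √15517 ≈ 124.57
u = -4429/1679 (u = 7*(8858/((1022*(-23)))) = 7*(8858/(-23506)) = 7*(8858*(-1/23506)) = 7*(-4429/11753) = -4429/1679 ≈ -2.6379)
W + u = √15517 - 4429/1679 = -4429/1679 + √15517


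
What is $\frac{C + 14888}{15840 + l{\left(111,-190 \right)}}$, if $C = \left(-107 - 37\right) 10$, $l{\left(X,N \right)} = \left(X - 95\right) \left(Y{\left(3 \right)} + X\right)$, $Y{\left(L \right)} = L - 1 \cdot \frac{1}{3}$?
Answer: $\frac{5043}{6622} \approx 0.76155$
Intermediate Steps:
$Y{\left(L \right)} = - \frac{1}{3} + L$ ($Y{\left(L \right)} = L - 1 \cdot \frac{1}{3} = L - \frac{1}{3} = - \frac{1}{3} + L$)
$l{\left(X,N \right)} = \left(-95 + X\right) \left(\frac{8}{3} + X\right)$ ($l{\left(X,N \right)} = \left(X - 95\right) \left(\left(- \frac{1}{3} + 3\right) + X\right) = \left(-95 + X\right) \left(\frac{8}{3} + X\right)$)
$C = -1440$ ($C = \left(-144\right) 10 = -1440$)
$\frac{C + 14888}{15840 + l{\left(111,-190 \right)}} = \frac{-1440 + 14888}{15840 - \left(\frac{31507}{3} - 12321\right)} = \frac{13448}{15840 - - \frac{5456}{3}} = \frac{13448}{15840 + \frac{5456}{3}} = \frac{13448}{\frac{52976}{3}} = 13448 \cdot \frac{3}{52976} = \frac{5043}{6622}$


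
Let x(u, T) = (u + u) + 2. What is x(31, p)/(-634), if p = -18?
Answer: -32/317 ≈ -0.10095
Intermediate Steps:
x(u, T) = 2 + 2*u (x(u, T) = 2*u + 2 = 2 + 2*u)
x(31, p)/(-634) = (2 + 2*31)/(-634) = (2 + 62)*(-1/634) = 64*(-1/634) = -32/317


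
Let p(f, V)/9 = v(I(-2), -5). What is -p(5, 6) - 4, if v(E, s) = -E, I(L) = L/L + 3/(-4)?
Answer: -7/4 ≈ -1.7500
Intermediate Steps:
I(L) = 1/4 (I(L) = 1 + 3*(-1/4) = 1 - 3/4 = 1/4)
p(f, V) = -9/4 (p(f, V) = 9*(-1*1/4) = 9*(-1/4) = -9/4)
-p(5, 6) - 4 = -1*(-9/4) - 4 = 9/4 - 4 = -7/4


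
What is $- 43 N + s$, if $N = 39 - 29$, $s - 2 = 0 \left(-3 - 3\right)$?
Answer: $-428$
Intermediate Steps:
$s = 2$ ($s = 2 + 0 \left(-3 - 3\right) = 2 + 0 \left(-6\right) = 2 + 0 = 2$)
$N = 10$
$- 43 N + s = \left(-43\right) 10 + 2 = -430 + 2 = -428$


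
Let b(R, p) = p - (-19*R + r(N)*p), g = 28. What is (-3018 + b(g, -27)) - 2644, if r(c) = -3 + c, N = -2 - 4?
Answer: -5400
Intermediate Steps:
N = -6
b(R, p) = 10*p + 19*R (b(R, p) = p - (-19*R + (-3 - 6)*p) = p - (-19*R - 9*p) = p + (9*p + 19*R) = 10*p + 19*R)
(-3018 + b(g, -27)) - 2644 = (-3018 + (10*(-27) + 19*28)) - 2644 = (-3018 + (-270 + 532)) - 2644 = (-3018 + 262) - 2644 = -2756 - 2644 = -5400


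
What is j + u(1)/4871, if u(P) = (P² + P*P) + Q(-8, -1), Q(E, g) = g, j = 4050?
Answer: 19727551/4871 ≈ 4050.0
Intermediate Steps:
u(P) = -1 + 2*P² (u(P) = (P² + P*P) - 1 = (P² + P²) - 1 = 2*P² - 1 = -1 + 2*P²)
j + u(1)/4871 = 4050 + (-1 + 2*1²)/4871 = 4050 + (-1 + 2*1)*(1/4871) = 4050 + (-1 + 2)*(1/4871) = 4050 + 1*(1/4871) = 4050 + 1/4871 = 19727551/4871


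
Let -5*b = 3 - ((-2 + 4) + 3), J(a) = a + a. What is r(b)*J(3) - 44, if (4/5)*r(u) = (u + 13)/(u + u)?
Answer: 653/8 ≈ 81.625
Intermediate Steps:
J(a) = 2*a
b = ⅖ (b = -(3 - ((-2 + 4) + 3))/5 = -(3 - (2 + 3))/5 = -(3 - 1*5)/5 = -(3 - 5)/5 = -⅕*(-2) = ⅖ ≈ 0.40000)
r(u) = 5*(13 + u)/(8*u) (r(u) = 5*((u + 13)/(u + u))/4 = 5*((13 + u)/((2*u)))/4 = 5*((13 + u)*(1/(2*u)))/4 = 5*((13 + u)/(2*u))/4 = 5*(13 + u)/(8*u))
r(b)*J(3) - 44 = (5*(13 + ⅖)/(8*(⅖)))*(2*3) - 44 = ((5/8)*(5/2)*(67/5))*6 - 44 = (335/16)*6 - 44 = 1005/8 - 44 = 653/8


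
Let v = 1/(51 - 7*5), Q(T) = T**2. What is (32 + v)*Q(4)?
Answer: 513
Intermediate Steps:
v = 1/16 (v = 1/(51 - 35) = 1/16 ≈ 0.062500)
(32 + v)*Q(4) = (32 + 1/16)*4**2 = (513/16)*16 = 513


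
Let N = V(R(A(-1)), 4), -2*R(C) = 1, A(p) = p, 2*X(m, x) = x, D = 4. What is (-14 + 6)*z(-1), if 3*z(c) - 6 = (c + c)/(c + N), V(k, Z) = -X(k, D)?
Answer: -160/9 ≈ -17.778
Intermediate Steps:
X(m, x) = x/2
R(C) = -½ (R(C) = -½*1 = -½)
V(k, Z) = -2 (V(k, Z) = -4/2 = -1*2 = -2)
N = -2
z(c) = 2 + 2*c/(3*(-2 + c)) (z(c) = 2 + ((c + c)/(c - 2))/3 = 2 + ((2*c)/(-2 + c))/3 = 2 + (2*c/(-2 + c))/3 = 2 + 2*c/(3*(-2 + c)))
(-14 + 6)*z(-1) = (-14 + 6)*(4*(-3 + 2*(-1))/(3*(-2 - 1))) = -32*(-3 - 2)/(3*(-3)) = -32*(-1)*(-5)/(3*3) = -8*20/9 = -160/9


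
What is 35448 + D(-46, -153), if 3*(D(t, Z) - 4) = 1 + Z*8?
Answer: 105133/3 ≈ 35044.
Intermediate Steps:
D(t, Z) = 13/3 + 8*Z/3 (D(t, Z) = 4 + (1 + Z*8)/3 = 4 + (1 + 8*Z)/3 = 4 + (1/3 + 8*Z/3) = 13/3 + 8*Z/3)
35448 + D(-46, -153) = 35448 + (13/3 + (8/3)*(-153)) = 35448 + (13/3 - 408) = 35448 - 1211/3 = 105133/3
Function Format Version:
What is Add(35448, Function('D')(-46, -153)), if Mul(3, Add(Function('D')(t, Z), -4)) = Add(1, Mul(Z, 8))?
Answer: Rational(105133, 3) ≈ 35044.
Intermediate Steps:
Function('D')(t, Z) = Add(Rational(13, 3), Mul(Rational(8, 3), Z)) (Function('D')(t, Z) = Add(4, Mul(Rational(1, 3), Add(1, Mul(Z, 8)))) = Add(4, Mul(Rational(1, 3), Add(1, Mul(8, Z)))) = Add(4, Add(Rational(1, 3), Mul(Rational(8, 3), Z))) = Add(Rational(13, 3), Mul(Rational(8, 3), Z)))
Add(35448, Function('D')(-46, -153)) = Add(35448, Add(Rational(13, 3), Mul(Rational(8, 3), -153))) = Add(35448, Add(Rational(13, 3), -408)) = Add(35448, Rational(-1211, 3)) = Rational(105133, 3)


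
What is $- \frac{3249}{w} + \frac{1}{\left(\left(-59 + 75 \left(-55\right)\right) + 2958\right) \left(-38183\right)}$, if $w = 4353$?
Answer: $- \frac{50697782263}{67924731458} \approx -0.74638$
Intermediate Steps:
$- \frac{3249}{w} + \frac{1}{\left(\left(-59 + 75 \left(-55\right)\right) + 2958\right) \left(-38183\right)} = - \frac{3249}{4353} + \frac{1}{\left(\left(-59 + 75 \left(-55\right)\right) + 2958\right) \left(-38183\right)} = \left(-3249\right) \frac{1}{4353} + \frac{1}{\left(-59 - 4125\right) + 2958} \left(- \frac{1}{38183}\right) = - \frac{1083}{1451} + \frac{1}{-4184 + 2958} \left(- \frac{1}{38183}\right) = - \frac{1083}{1451} + \frac{1}{-1226} \left(- \frac{1}{38183}\right) = - \frac{1083}{1451} - - \frac{1}{46812358} = - \frac{1083}{1451} + \frac{1}{46812358} = - \frac{50697782263}{67924731458}$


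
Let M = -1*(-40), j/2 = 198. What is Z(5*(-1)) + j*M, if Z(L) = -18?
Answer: 15822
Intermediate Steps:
j = 396 (j = 2*198 = 396)
M = 40
Z(5*(-1)) + j*M = -18 + 396*40 = -18 + 15840 = 15822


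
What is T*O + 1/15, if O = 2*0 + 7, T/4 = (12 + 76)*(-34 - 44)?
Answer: -2882879/15 ≈ -1.9219e+5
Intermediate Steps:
T = -27456 (T = 4*((12 + 76)*(-34 - 44)) = 4*(88*(-78)) = 4*(-6864) = -27456)
O = 7 (O = 0 + 7 = 7)
T*O + 1/15 = -27456*7 + 1/15 = -192192 + 1/15 = -2882879/15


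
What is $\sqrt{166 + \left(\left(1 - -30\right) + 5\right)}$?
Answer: $\sqrt{202} \approx 14.213$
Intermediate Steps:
$\sqrt{166 + \left(\left(1 - -30\right) + 5\right)} = \sqrt{166 + \left(\left(1 + 30\right) + 5\right)} = \sqrt{166 + \left(31 + 5\right)} = \sqrt{166 + 36} = \sqrt{202}$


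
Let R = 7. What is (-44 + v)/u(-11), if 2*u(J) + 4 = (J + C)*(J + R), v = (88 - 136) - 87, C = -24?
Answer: -179/68 ≈ -2.6324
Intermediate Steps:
v = -135 (v = -48 - 87 = -135)
u(J) = -2 + (-24 + J)*(7 + J)/2 (u(J) = -2 + ((J - 24)*(J + 7))/2 = -2 + ((-24 + J)*(7 + J))/2 = -2 + (-24 + J)*(7 + J)/2)
(-44 + v)/u(-11) = (-44 - 135)/(-86 + (1/2)*(-11)**2 - 17/2*(-11)) = -179/(-86 + (1/2)*121 + 187/2) = -179/(-86 + 121/2 + 187/2) = -179/68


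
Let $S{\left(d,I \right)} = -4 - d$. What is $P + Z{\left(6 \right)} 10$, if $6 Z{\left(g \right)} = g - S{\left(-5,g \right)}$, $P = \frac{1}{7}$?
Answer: $\frac{178}{21} \approx 8.4762$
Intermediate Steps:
$P = \frac{1}{7} \approx 0.14286$
$Z{\left(g \right)} = - \frac{1}{6} + \frac{g}{6}$ ($Z{\left(g \right)} = \frac{g - \left(-4 - -5\right)}{6} = \frac{g - \left(-4 + 5\right)}{6} = \frac{g - 1}{6} = \frac{-1 + g}{6} = - \frac{1}{6} + \frac{g}{6}$)
$P + Z{\left(6 \right)} 10 = \frac{1}{7} + \left(- \frac{1}{6} + \frac{1}{6} \cdot 6\right) 10 = \frac{1}{7} + \left(- \frac{1}{6} + 1\right) 10 = \frac{1}{7} + \frac{5}{6} \cdot 10 = \frac{1}{7} + \frac{25}{3} = \frac{178}{21}$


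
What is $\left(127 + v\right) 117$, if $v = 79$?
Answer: $24102$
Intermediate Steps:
$\left(127 + v\right) 117 = \left(127 + 79\right) 117 = 206 \cdot 117 = 24102$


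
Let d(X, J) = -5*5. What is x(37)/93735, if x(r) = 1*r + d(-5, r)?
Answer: 4/31245 ≈ 0.00012802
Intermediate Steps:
d(X, J) = -25
x(r) = -25 + r (x(r) = 1*r - 25 = r - 25 = -25 + r)
x(37)/93735 = (-25 + 37)/93735 = 12*(1/93735) = 4/31245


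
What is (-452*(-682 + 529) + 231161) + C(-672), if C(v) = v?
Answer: 299645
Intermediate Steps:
(-452*(-682 + 529) + 231161) + C(-672) = (-452*(-682 + 529) + 231161) - 672 = (-452*(-153) + 231161) - 672 = (69156 + 231161) - 672 = 300317 - 672 = 299645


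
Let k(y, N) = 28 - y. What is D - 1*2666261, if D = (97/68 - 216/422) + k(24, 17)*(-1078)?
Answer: -38317368281/14348 ≈ -2.6706e+6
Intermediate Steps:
D = -61855453/14348 (D = (97/68 - 216/422) + (28 - 1*24)*(-1078) = (97*(1/68) - 216*1/422) + (28 - 24)*(-1078) = (97/68 - 108/211) + 4*(-1078) = 13123/14348 - 4312 = -61855453/14348 ≈ -4311.1)
D - 1*2666261 = -61855453/14348 - 1*2666261 = -61855453/14348 - 2666261 = -38317368281/14348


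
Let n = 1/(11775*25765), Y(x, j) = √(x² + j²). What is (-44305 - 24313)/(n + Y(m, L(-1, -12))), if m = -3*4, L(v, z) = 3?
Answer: 10408763058375/7041149416509820312 - 9473521385530800984375*√17/7041149416509820312 ≈ -5547.4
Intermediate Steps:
m = -12
Y(x, j) = √(j² + x²)
n = 1/303382875 (n = (1/11775)*(1/25765) = 1/303382875 ≈ 3.2962e-9)
(-44305 - 24313)/(n + Y(m, L(-1, -12))) = (-44305 - 24313)/(1/303382875 + √(3² + (-12)²)) = -68618/(1/303382875 + √(9 + 144)) = -68618/(1/303382875 + √153) = -68618/(1/303382875 + 3*√17)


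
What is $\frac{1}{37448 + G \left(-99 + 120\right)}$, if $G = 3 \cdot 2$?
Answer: $\frac{1}{37574} \approx 2.6614 \cdot 10^{-5}$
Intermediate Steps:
$G = 6$
$\frac{1}{37448 + G \left(-99 + 120\right)} = \frac{1}{37448 + 6 \left(-99 + 120\right)} = \frac{1}{37448 + 6 \cdot 21} = \frac{1}{37448 + 126} = \frac{1}{37574}$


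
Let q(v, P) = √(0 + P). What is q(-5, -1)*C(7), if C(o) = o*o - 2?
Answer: 47*I ≈ 47.0*I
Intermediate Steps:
C(o) = -2 + o² (C(o) = o² - 2 = -2 + o²)
q(v, P) = √P
q(-5, -1)*C(7) = √(-1)*(-2 + 7²) = I*(-2 + 49) = I*47 = 47*I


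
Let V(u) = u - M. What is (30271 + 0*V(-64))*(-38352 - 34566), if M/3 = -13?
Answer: -2207300778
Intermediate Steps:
M = -39 (M = 3*(-13) = -39)
V(u) = 39 + u (V(u) = u - 1*(-39) = u + 39 = 39 + u)
(30271 + 0*V(-64))*(-38352 - 34566) = (30271 + 0*(39 - 64))*(-38352 - 34566) = (30271 + 0*(-25))*(-72918) = (30271 + 0)*(-72918) = 30271*(-72918) = -2207300778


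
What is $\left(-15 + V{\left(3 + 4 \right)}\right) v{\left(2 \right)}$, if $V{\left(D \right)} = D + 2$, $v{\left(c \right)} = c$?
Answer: $-12$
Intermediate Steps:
$V{\left(D \right)} = 2 + D$
$\left(-15 + V{\left(3 + 4 \right)}\right) v{\left(2 \right)} = \left(-15 + \left(2 + \left(3 + 4\right)\right)\right) 2 = \left(-15 + \left(2 + 7\right)\right) 2 = \left(-15 + 9\right) 2 = \left(-6\right) 2 = -12$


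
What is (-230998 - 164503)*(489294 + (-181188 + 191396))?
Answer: -197553540502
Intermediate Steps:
(-230998 - 164503)*(489294 + (-181188 + 191396)) = -395501*(489294 + 10208) = -395501*499502 = -197553540502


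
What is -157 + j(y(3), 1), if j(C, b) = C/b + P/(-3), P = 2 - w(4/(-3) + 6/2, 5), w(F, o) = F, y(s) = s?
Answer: -1387/9 ≈ -154.11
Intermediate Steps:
P = 1/3 (P = 2 - (4/(-3) + 6/2) = 2 - (4*(-1/3) + 6*(1/2)) = 2 - (-4/3 + 3) = 2 - 1*5/3 = 2 - 5/3 = 1/3 ≈ 0.33333)
j(C, b) = -1/9 + C/b (j(C, b) = C/b + (1/3)/(-3) = C/b + (1/3)*(-1/3) = C/b - 1/9 = -1/9 + C/b)
-157 + j(y(3), 1) = -157 + (3 - 1/9*1)/1 = -157 + 1*(3 - 1/9) = -157 + 1*(26/9) = -157 + 26/9 = -1387/9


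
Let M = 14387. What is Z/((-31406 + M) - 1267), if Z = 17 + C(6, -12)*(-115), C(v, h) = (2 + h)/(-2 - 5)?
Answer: 1031/128002 ≈ 0.0080546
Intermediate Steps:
C(v, h) = -2/7 - h/7 (C(v, h) = (2 + h)/(-7) = (2 + h)*(-1/7) = -2/7 - h/7)
Z = -1031/7 (Z = 17 + (-2/7 - 1/7*(-12))*(-115) = 17 + (-2/7 + 12/7)*(-115) = 17 + (10/7)*(-115) = 17 - 1150/7 = -1031/7 ≈ -147.29)
Z/((-31406 + M) - 1267) = -1031/(7*((-31406 + 14387) - 1267)) = -1031/(7*(-17019 - 1267)) = -1031/7/(-18286) = -1031/7*(-1/18286) = 1031/128002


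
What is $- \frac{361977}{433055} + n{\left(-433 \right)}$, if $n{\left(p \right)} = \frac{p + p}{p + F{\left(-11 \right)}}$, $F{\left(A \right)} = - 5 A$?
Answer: $\frac{17014166}{11692485} \approx 1.4551$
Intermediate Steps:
$n{\left(p \right)} = \frac{2 p}{55 + p}$ ($n{\left(p \right)} = \frac{p + p}{p - -55} = \frac{2 p}{p + 55} = \frac{2 p}{55 + p}$)
$- \frac{361977}{433055} + n{\left(-433 \right)} = - \frac{361977}{433055} + 2 \left(-433\right) \frac{1}{55 - 433} = \left(-361977\right) \frac{1}{433055} + 2 \left(-433\right) \frac{1}{-378} = - \frac{51711}{61865} + 2 \left(-433\right) \left(- \frac{1}{378}\right) = - \frac{51711}{61865} + \frac{433}{189} = \frac{17014166}{11692485}$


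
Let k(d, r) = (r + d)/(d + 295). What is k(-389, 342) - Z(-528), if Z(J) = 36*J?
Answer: 38017/2 ≈ 19009.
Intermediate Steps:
k(d, r) = (d + r)/(295 + d)
k(-389, 342) - Z(-528) = (-389 + 342)/(295 - 389) - 36*(-528) = -47/(-94) - 1*(-19008) = -1/94*(-47) + 19008 = ½ + 19008 = 38017/2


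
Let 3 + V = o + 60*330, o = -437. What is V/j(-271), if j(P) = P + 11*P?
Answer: -4840/813 ≈ -5.9533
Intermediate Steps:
j(P) = 12*P
V = 19360 (V = -3 + (-437 + 60*330) = -3 + (-437 + 19800) = -3 + 19363 = 19360)
V/j(-271) = 19360/((12*(-271))) = 19360/(-3252) = 19360*(-1/3252) = -4840/813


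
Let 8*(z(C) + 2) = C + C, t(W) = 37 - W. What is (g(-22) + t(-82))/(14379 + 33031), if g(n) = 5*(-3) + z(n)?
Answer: 193/94820 ≈ 0.0020354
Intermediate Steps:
z(C) = -2 + C/4 (z(C) = -2 + (C + C)/8 = -2 + (2*C)/8 = -2 + C/4)
g(n) = -17 + n/4 (g(n) = 5*(-3) + (-2 + n/4) = -15 + (-2 + n/4) = -17 + n/4)
(g(-22) + t(-82))/(14379 + 33031) = ((-17 + (¼)*(-22)) + (37 - 1*(-82)))/(14379 + 33031) = ((-17 - 11/2) + (37 + 82))/47410 = (-45/2 + 119)*(1/47410) = (193/2)*(1/47410) = 193/94820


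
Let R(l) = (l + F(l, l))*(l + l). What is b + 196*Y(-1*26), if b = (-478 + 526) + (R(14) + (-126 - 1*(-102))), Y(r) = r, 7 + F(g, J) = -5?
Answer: -5016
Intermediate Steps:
F(g, J) = -12 (F(g, J) = -7 - 5 = -12)
R(l) = 2*l*(-12 + l) (R(l) = (l - 12)*(l + l) = (-12 + l)*(2*l) = 2*l*(-12 + l))
b = 80 (b = (-478 + 526) + (2*14*(-12 + 14) + (-126 - 1*(-102))) = 48 + (2*14*2 + (-126 + 102)) = 48 + (56 - 24) = 48 + 32 = 80)
b + 196*Y(-1*26) = 80 + 196*(-1*26) = 80 + 196*(-26) = 80 - 5096 = -5016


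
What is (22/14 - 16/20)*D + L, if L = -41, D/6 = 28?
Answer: 443/5 ≈ 88.600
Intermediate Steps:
D = 168 (D = 6*28 = 168)
(22/14 - 16/20)*D + L = (22/14 - 16/20)*168 - 41 = (22*(1/14) - 16*1/20)*168 - 41 = (11/7 - ⅘)*168 - 41 = (27/35)*168 - 41 = 648/5 - 41 = 443/5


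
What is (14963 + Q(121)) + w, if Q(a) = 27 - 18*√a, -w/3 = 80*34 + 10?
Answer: 6602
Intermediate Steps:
w = -8190 (w = -3*(80*34 + 10) = -3*(2720 + 10) = -3*2730 = -8190)
Q(a) = 27 - 18*√a
(14963 + Q(121)) + w = (14963 + (27 - 18*√121)) - 8190 = (14963 + (27 - 18*11)) - 8190 = (14963 + (27 - 198)) - 8190 = (14963 - 171) - 8190 = 14792 - 8190 = 6602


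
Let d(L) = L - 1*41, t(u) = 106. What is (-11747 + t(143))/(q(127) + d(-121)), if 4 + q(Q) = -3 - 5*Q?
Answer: 11641/804 ≈ 14.479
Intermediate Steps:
d(L) = -41 + L (d(L) = L - 41 = -41 + L)
q(Q) = -7 - 5*Q (q(Q) = -4 + (-3 - 5*Q) = -7 - 5*Q)
(-11747 + t(143))/(q(127) + d(-121)) = (-11747 + 106)/((-7 - 5*127) + (-41 - 121)) = -11641/((-7 - 635) - 162) = -11641/(-642 - 162) = -11641/(-804) = -11641*(-1/804) = 11641/804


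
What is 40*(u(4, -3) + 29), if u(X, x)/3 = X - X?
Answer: 1160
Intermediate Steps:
u(X, x) = 0 (u(X, x) = 3*(X - X) = 3*0 = 0)
40*(u(4, -3) + 29) = 40*(0 + 29) = 40*29 = 1160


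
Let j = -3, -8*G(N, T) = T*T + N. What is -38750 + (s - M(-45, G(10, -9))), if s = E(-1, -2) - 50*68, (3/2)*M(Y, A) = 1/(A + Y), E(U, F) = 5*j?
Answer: -57049229/1353 ≈ -42165.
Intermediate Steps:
G(N, T) = -N/8 - T²/8 (G(N, T) = -(T*T + N)/8 = -(T² + N)/8 = -(N + T²)/8 = -N/8 - T²/8)
E(U, F) = -15 (E(U, F) = 5*(-3) = -15)
M(Y, A) = 2/(3*(A + Y))
s = -3415 (s = -15 - 50*68 = -15 - 3400 = -3415)
-38750 + (s - M(-45, G(10, -9))) = -38750 + (-3415 - 2/(3*((-⅛*10 - ⅛*(-9)²) - 45))) = -38750 + (-3415 - 2/(3*((-5/4 - ⅛*81) - 45))) = -38750 + (-3415 - 2/(3*((-5/4 - 81/8) - 45))) = -38750 + (-3415 - 2/(3*(-91/8 - 45))) = -38750 + (-3415 - 2/(3*(-451/8))) = -38750 + (-3415 - 2*(-8)/(3*451)) = -38750 + (-3415 - 1*(-16/1353)) = -38750 + (-3415 + 16/1353) = -38750 - 4620479/1353 = -57049229/1353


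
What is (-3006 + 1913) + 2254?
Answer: 1161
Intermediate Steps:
(-3006 + 1913) + 2254 = -1093 + 2254 = 1161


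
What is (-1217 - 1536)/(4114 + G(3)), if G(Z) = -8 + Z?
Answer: -2753/4109 ≈ -0.66999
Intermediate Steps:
(-1217 - 1536)/(4114 + G(3)) = (-1217 - 1536)/(4114 + (-8 + 3)) = -2753/(4114 - 5) = -2753/4109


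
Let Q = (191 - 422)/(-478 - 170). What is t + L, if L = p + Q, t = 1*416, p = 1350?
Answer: 381533/216 ≈ 1766.4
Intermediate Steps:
Q = 77/216 (Q = -231/(-648) = -231*(-1/648) = 77/216 ≈ 0.35648)
t = 416
L = 291677/216 (L = 1350 + 77/216 = 291677/216 ≈ 1350.4)
t + L = 416 + 291677/216 = 381533/216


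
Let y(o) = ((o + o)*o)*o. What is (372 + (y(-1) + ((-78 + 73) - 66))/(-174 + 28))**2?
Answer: 555025/4 ≈ 1.3876e+5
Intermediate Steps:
y(o) = 2*o**3 (y(o) = ((2*o)*o)*o = (2*o**2)*o = 2*o**3)
(372 + (y(-1) + ((-78 + 73) - 66))/(-174 + 28))**2 = (372 + (2*(-1)**3 + ((-78 + 73) - 66))/(-174 + 28))**2 = (372 + (2*(-1) + (-5 - 66))/(-146))**2 = (372 + (-2 - 71)*(-1/146))**2 = (372 - 73*(-1/146))**2 = (372 + 1/2)**2 = (745/2)**2 = 555025/4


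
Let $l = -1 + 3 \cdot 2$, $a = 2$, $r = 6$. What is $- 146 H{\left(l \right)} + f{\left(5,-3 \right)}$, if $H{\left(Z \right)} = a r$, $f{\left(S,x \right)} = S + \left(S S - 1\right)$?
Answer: $-1723$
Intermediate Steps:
$l = 5$ ($l = -1 + 6 = 5$)
$f{\left(S,x \right)} = -1 + S + S^{2}$ ($f{\left(S,x \right)} = S + \left(S^{2} - 1\right) = S + \left(-1 + S^{2}\right) = -1 + S + S^{2}$)
$H{\left(Z \right)} = 12$ ($H{\left(Z \right)} = 2 \cdot 6 = 12$)
$- 146 H{\left(l \right)} + f{\left(5,-3 \right)} = \left(-146\right) 12 + \left(-1 + 5 + 5^{2}\right) = -1752 + \left(-1 + 5 + 25\right) = -1752 + 29 = -1723$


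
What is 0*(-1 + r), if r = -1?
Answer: 0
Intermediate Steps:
0*(-1 + r) = 0*(-1 - 1) = 0*(-2) = 0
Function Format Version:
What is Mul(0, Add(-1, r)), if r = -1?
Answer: 0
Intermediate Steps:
Mul(0, Add(-1, r)) = Mul(0, Add(-1, -1)) = Mul(0, -2) = 0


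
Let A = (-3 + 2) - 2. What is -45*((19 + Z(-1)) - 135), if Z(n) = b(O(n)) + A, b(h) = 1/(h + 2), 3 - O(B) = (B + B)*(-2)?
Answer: 5310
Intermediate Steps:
O(B) = 3 + 4*B (O(B) = 3 - (B + B)*(-2) = 3 - 2*B*(-2) = 3 - (-4)*B = 3 + 4*B)
b(h) = 1/(2 + h)
A = -3 (A = -1 - 2 = -3)
Z(n) = -3 + 1/(5 + 4*n) (Z(n) = 1/(2 + (3 + 4*n)) - 3 = 1/(5 + 4*n) - 3 = -3 + 1/(5 + 4*n))
-45*((19 + Z(-1)) - 135) = -45*((19 + 2*(-7 - 6*(-1))/(5 + 4*(-1))) - 135) = -45*((19 + 2*(-7 + 6)/(5 - 4)) - 135) = -45*((19 + 2*(-1)/1) - 135) = -45*((19 + 2*1*(-1)) - 135) = -45*((19 - 2) - 135) = -45*(17 - 135) = -45*(-118) = 5310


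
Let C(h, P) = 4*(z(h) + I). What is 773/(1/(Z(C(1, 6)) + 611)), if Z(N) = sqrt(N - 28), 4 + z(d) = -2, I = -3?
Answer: 472303 + 6184*I ≈ 4.723e+5 + 6184.0*I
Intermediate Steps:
z(d) = -6 (z(d) = -4 - 2 = -6)
C(h, P) = -36 (C(h, P) = 4*(-6 - 3) = 4*(-9) = -36)
Z(N) = sqrt(-28 + N)
773/(1/(Z(C(1, 6)) + 611)) = 773/(1/(sqrt(-28 - 36) + 611)) = 773/(1/(sqrt(-64) + 611)) = 773/(1/(8*I + 611)) = 773/(1/(611 + 8*I)) = 773/(((611 - 8*I)/373385)) = 773*(611 + 8*I) = 472303 + 6184*I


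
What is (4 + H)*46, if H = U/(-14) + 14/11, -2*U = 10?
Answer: 19941/77 ≈ 258.97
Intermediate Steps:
U = -5 (U = -1/2*10 = -5)
H = 251/154 (H = -5/(-14) + 14/11 = -5*(-1/14) + 14*(1/11) = 5/14 + 14/11 = 251/154 ≈ 1.6299)
(4 + H)*46 = (4 + 251/154)*46 = (867/154)*46 = 19941/77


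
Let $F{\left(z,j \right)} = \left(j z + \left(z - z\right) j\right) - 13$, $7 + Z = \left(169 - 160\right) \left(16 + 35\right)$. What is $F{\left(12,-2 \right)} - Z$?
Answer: $-489$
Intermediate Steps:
$Z = 452$ ($Z = -7 + \left(169 - 160\right) \left(16 + 35\right) = -7 + 9 \cdot 51 = -7 + 459 = 452$)
$F{\left(z,j \right)} = -13 + j z$ ($F{\left(z,j \right)} = \left(j z + 0 j\right) - 13 = \left(j z + 0\right) - 13 = j z - 13 = -13 + j z$)
$F{\left(12,-2 \right)} - Z = \left(-13 - 24\right) - 452 = -37 - 452 = -489$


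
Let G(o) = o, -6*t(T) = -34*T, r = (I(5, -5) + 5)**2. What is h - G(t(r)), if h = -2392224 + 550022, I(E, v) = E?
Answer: -5528306/3 ≈ -1.8428e+6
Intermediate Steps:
r = 100 (r = (5 + 5)**2 = 10**2 = 100)
t(T) = 17*T/3 (t(T) = -(-1)*34*T/6 = -(-17)*T/3 = 17*T/3)
h = -1842202
h - G(t(r)) = -1842202 - 17*100/3 = -1842202 - 1*1700/3 = -1842202 - 1700/3 = -5528306/3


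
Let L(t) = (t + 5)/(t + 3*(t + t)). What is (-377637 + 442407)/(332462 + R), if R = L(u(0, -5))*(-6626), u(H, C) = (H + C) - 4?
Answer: 120015/615253 ≈ 0.19507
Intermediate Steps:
u(H, C) = -4 + C + H (u(H, C) = (C + H) - 4 = -4 + C + H)
L(t) = (5 + t)/(7*t) (L(t) = (5 + t)/(t + 3*(2*t)) = (5 + t)/(t + 6*t) = (5 + t)/((7*t)) = (5 + t)*(1/(7*t)) = (5 + t)/(7*t))
R = -26504/63 (R = ((5 + (-4 - 5 + 0))/(7*(-4 - 5 + 0)))*(-6626) = ((1/7)*(5 - 9)/(-9))*(-6626) = ((1/7)*(-1/9)*(-4))*(-6626) = (4/63)*(-6626) = -26504/63 ≈ -420.70)
(-377637 + 442407)/(332462 + R) = (-377637 + 442407)/(332462 - 26504/63) = 64770/(20918602/63) = 64770*(63/20918602) = 120015/615253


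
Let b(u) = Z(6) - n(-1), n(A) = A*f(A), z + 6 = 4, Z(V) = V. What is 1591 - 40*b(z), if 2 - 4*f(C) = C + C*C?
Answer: 1331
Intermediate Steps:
f(C) = ½ - C/4 - C²/4 (f(C) = ½ - (C + C*C)/4 = ½ - (C + C²)/4 = ½ + (-C/4 - C²/4) = ½ - C/4 - C²/4)
z = -2 (z = -6 + 4 = -2)
n(A) = A*(½ - A/4 - A²/4)
b(u) = 13/2 (b(u) = 6 - (-1)*(2 - 1*(-1) - 1*(-1)²)/4 = 6 - (-1)*(2 + 1 - 1*1)/4 = 6 - (-1)*(2 + 1 - 1)/4 = 6 - (-1)*2/4 = 6 - 1*(-½) = 6 + ½ = 13/2)
1591 - 40*b(z) = 1591 - 40*13/2 = 1591 - 260 = 1331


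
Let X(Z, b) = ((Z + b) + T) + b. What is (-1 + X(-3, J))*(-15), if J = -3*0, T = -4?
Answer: 120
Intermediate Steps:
J = 0
X(Z, b) = -4 + Z + 2*b (X(Z, b) = ((Z + b) - 4) + b = (-4 + Z + b) + b = -4 + Z + 2*b)
(-1 + X(-3, J))*(-15) = (-1 + (-4 - 3 + 2*0))*(-15) = (-1 + (-4 - 3 + 0))*(-15) = (-1 - 7)*(-15) = -8*(-15) = 120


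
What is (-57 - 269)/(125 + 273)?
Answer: -163/199 ≈ -0.81910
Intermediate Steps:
(-57 - 269)/(125 + 273) = -326/398 = -326*1/398 = -163/199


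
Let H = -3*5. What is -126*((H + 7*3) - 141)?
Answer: 17010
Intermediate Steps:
H = -15
-126*((H + 7*3) - 141) = -126*((-15 + 7*3) - 141) = -126*((-15 + 21) - 141) = -126*(6 - 141) = -126*(-135) = 17010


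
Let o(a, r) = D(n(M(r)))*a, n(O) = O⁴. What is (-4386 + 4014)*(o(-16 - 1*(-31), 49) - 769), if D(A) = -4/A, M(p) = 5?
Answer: 35762964/125 ≈ 2.8610e+5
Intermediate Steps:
o(a, r) = -4*a/625 (o(a, r) = (-4/(5⁴))*a = (-4/625)*a = (-4*1/625)*a = -4*a/625)
(-4386 + 4014)*(o(-16 - 1*(-31), 49) - 769) = (-4386 + 4014)*(-4*(-16 - 1*(-31))/625 - 769) = -372*(-4*(-16 + 31)/625 - 769) = -372*(-4/625*15 - 769) = -372*(-12/125 - 769) = -372*(-96137/125) = 35762964/125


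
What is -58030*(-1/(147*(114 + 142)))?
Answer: 4145/2688 ≈ 1.5420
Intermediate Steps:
-58030*(-1/(147*(114 + 142))) = -58030/((-147*256)) = -58030/(-37632) = -58030*(-1/37632) = 4145/2688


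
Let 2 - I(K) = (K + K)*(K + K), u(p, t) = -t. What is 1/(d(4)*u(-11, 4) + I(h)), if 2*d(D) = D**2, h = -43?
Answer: -1/7426 ≈ -0.00013466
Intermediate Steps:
d(D) = D**2/2
I(K) = 2 - 4*K**2 (I(K) = 2 - (K + K)*(K + K) = 2 - 2*K*2*K = 2 - 4*K**2)
1/(d(4)*u(-11, 4) + I(h)) = 1/(((1/2)*4**2)*(-1*4) + (2 - 4*(-43)**2)) = 1/(((1/2)*16)*(-4) + (2 - 4*1849)) = 1/(8*(-4) + (2 - 7396)) = 1/(-32 - 7394) = 1/(-7426) = -1/7426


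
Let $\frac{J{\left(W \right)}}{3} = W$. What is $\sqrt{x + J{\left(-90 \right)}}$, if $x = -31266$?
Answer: $12 i \sqrt{219} \approx 177.58 i$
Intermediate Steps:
$J{\left(W \right)} = 3 W$
$\sqrt{x + J{\left(-90 \right)}} = \sqrt{-31266 + 3 \left(-90\right)} = \sqrt{-31266 - 270} = \sqrt{-31536} = 12 i \sqrt{219}$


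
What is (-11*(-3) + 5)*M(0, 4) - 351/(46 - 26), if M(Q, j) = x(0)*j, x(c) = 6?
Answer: 17889/20 ≈ 894.45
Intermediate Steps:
M(Q, j) = 6*j
(-11*(-3) + 5)*M(0, 4) - 351/(46 - 26) = (-11*(-3) + 5)*(6*4) - 351/(46 - 26) = (33 + 5)*24 - 351/20 = 38*24 + (1/20)*(-351) = 912 - 351/20 = 17889/20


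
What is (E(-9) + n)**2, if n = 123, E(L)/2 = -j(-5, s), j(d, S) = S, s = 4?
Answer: 13225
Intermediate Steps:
E(L) = -8 (E(L) = 2*(-1*4) = 2*(-4) = -8)
(E(-9) + n)**2 = (-8 + 123)**2 = 115**2 = 13225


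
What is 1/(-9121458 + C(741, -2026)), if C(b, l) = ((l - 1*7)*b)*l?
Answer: 1/3042952320 ≈ 3.2863e-10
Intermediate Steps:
C(b, l) = b*l*(-7 + l) (C(b, l) = ((l - 7)*b)*l = ((-7 + l)*b)*l = (b*(-7 + l))*l = b*l*(-7 + l))
1/(-9121458 + C(741, -2026)) = 1/(-9121458 + 741*(-2026)*(-7 - 2026)) = 1/(-9121458 + 741*(-2026)*(-2033)) = 1/(-9121458 + 3052073778) = 1/3042952320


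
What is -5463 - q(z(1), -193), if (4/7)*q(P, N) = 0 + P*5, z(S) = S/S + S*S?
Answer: -10961/2 ≈ -5480.5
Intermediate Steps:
z(S) = 1 + S**2
q(P, N) = 35*P/4 (q(P, N) = 7*(0 + P*5)/4 = 7*(0 + 5*P)/4 = 7*(5*P)/4 = 35*P/4)
-5463 - q(z(1), -193) = -5463 - 35*(1 + 1**2)/4 = -5463 - 35*(1 + 1)/4 = -5463 - 35*2/4 = -5463 - 1*35/2 = -5463 - 35/2 = -10961/2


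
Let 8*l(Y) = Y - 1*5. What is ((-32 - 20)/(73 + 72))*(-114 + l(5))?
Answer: 5928/145 ≈ 40.883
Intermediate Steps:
l(Y) = -5/8 + Y/8 (l(Y) = (Y - 1*5)/8 = (Y - 5)/8 = (-5 + Y)/8 = -5/8 + Y/8)
((-32 - 20)/(73 + 72))*(-114 + l(5)) = ((-32 - 20)/(73 + 72))*(-114 + (-5/8 + (1/8)*5)) = (-52/145)*(-114 + (-5/8 + 5/8)) = (-52*1/145)*(-114 + 0) = -52/145*(-114) = 5928/145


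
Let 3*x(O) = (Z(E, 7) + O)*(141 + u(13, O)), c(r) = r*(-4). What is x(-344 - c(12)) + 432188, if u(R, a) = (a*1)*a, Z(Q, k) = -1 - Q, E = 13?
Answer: -25908106/3 ≈ -8.6360e+6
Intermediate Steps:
c(r) = -4*r
u(R, a) = a**2 (u(R, a) = a*a = a**2)
x(O) = (-14 + O)*(141 + O**2)/3 (x(O) = (((-1 - 1*13) + O)*(141 + O**2))/3 = (((-1 - 13) + O)*(141 + O**2))/3 = ((-14 + O)*(141 + O**2))/3 = (-14 + O)*(141 + O**2)/3)
x(-344 - c(12)) + 432188 = (-658 + 47*(-344 - (-4)*12) - 14*(-344 - (-4)*12)**2/3 + (-344 - (-4)*12)**3/3) + 432188 = (-658 + 47*(-344 - 1*(-48)) - 14*(-344 - 1*(-48))**2/3 + (-344 - 1*(-48))**3/3) + 432188 = (-658 + 47*(-344 + 48) - 14*(-344 + 48)**2/3 + (-344 + 48)**3/3) + 432188 = (-658 + 47*(-296) - 14/3*(-296)**2 + (1/3)*(-296)**3) + 432188 = (-658 - 13912 - 14/3*87616 + (1/3)*(-25934336)) + 432188 = (-658 - 13912 - 1226624/3 - 25934336/3) + 432188 = -27204670/3 + 432188 = -25908106/3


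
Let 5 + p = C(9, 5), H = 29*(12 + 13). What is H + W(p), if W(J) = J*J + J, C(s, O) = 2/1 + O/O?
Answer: 727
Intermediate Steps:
H = 725 (H = 29*25 = 725)
C(s, O) = 3 (C(s, O) = 2*1 + 1 = 2 + 1 = 3)
p = -2 (p = -5 + 3 = -2)
W(J) = J + J**2 (W(J) = J**2 + J = J + J**2)
H + W(p) = 725 - 2*(1 - 2) = 725 - 2*(-1) = 725 + 2 = 727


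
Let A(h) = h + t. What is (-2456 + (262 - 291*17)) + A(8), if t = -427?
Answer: -7560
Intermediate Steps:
A(h) = -427 + h (A(h) = h - 427 = -427 + h)
(-2456 + (262 - 291*17)) + A(8) = (-2456 + (262 - 291*17)) + (-427 + 8) = (-2456 + (262 - 4947)) - 419 = (-2456 - 4685) - 419 = -7141 - 419 = -7560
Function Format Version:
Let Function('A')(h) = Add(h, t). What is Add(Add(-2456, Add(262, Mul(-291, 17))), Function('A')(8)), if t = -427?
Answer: -7560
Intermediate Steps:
Function('A')(h) = Add(-427, h) (Function('A')(h) = Add(h, -427) = Add(-427, h))
Add(Add(-2456, Add(262, Mul(-291, 17))), Function('A')(8)) = Add(Add(-2456, Add(262, Mul(-291, 17))), Add(-427, 8)) = Add(Add(-2456, Add(262, -4947)), -419) = Add(Add(-2456, -4685), -419) = Add(-7141, -419) = -7560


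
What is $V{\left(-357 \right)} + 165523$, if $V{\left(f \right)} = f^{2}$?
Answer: $292972$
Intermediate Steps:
$V{\left(-357 \right)} + 165523 = \left(-357\right)^{2} + 165523 = 127449 + 165523 = 292972$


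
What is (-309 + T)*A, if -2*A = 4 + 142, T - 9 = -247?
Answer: 39931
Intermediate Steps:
T = -238 (T = 9 - 247 = -238)
A = -73 (A = -(4 + 142)/2 = -½*146 = -73)
(-309 + T)*A = (-309 - 238)*(-73) = -547*(-73) = 39931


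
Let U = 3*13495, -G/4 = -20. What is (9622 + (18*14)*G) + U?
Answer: 70267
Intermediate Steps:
G = 80 (G = -4*(-20) = 80)
U = 40485
(9622 + (18*14)*G) + U = (9622 + (18*14)*80) + 40485 = (9622 + 252*80) + 40485 = (9622 + 20160) + 40485 = 29782 + 40485 = 70267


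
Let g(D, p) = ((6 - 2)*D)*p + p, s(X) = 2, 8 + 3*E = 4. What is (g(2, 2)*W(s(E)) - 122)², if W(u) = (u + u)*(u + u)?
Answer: 27556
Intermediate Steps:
E = -4/3 (E = -8/3 + (⅓)*4 = -8/3 + 4/3 = -4/3 ≈ -1.3333)
W(u) = 4*u² (W(u) = (2*u)*(2*u) = 4*u²)
g(D, p) = p + 4*D*p (g(D, p) = (4*D)*p + p = 4*D*p + p = p + 4*D*p)
(g(2, 2)*W(s(E)) - 122)² = ((2*(1 + 4*2))*(4*2²) - 122)² = ((2*(1 + 8))*(4*4) - 122)² = ((2*9)*16 - 122)² = (18*16 - 122)² = (288 - 122)² = 166² = 27556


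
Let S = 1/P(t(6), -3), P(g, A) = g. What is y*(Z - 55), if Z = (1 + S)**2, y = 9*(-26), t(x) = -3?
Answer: 12766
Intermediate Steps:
y = -234
S = -1/3 (S = 1/(-3) = -1/3 ≈ -0.33333)
Z = 4/9 (Z = (1 - 1/3)**2 = (2/3)**2 = 4/9 ≈ 0.44444)
y*(Z - 55) = -234*(4/9 - 55) = -234*(-491/9) = 12766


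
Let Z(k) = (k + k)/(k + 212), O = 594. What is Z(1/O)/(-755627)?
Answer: -2/95155352483 ≈ -2.1018e-11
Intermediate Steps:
Z(k) = 2*k/(212 + k) (Z(k) = (2*k)/(212 + k) = 2*k/(212 + k))
Z(1/O)/(-755627) = (2/(594*(212 + 1/594)))/(-755627) = (2*(1/594)/(212 + 1/594))*(-1/755627) = (2*(1/594)/(125929/594))*(-1/755627) = (2*(1/594)*(594/125929))*(-1/755627) = (2/125929)*(-1/755627) = -2/95155352483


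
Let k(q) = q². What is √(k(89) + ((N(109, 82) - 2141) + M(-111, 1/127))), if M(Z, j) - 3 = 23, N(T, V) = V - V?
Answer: √5806 ≈ 76.197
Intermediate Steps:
N(T, V) = 0
M(Z, j) = 26 (M(Z, j) = 3 + 23 = 26)
√(k(89) + ((N(109, 82) - 2141) + M(-111, 1/127))) = √(89² + ((0 - 2141) + 26)) = √(7921 + (-2141 + 26)) = √(7921 - 2115) = √5806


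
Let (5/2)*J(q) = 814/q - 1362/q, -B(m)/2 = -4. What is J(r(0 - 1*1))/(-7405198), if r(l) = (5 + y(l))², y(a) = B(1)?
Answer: 548/3128696155 ≈ 1.7515e-7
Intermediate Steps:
B(m) = 8 (B(m) = -2*(-4) = 8)
y(a) = 8
r(l) = 169 (r(l) = (5 + 8)² = 13² = 169)
J(q) = -1096/(5*q) (J(q) = 2*(814/q - 1362/q)/5 = 2*(-548/q)/5 = -1096/(5*q))
J(r(0 - 1*1))/(-7405198) = -1096/5/169/(-7405198) = -1096/5*1/169*(-1/7405198) = -1096/845*(-1/7405198) = 548/3128696155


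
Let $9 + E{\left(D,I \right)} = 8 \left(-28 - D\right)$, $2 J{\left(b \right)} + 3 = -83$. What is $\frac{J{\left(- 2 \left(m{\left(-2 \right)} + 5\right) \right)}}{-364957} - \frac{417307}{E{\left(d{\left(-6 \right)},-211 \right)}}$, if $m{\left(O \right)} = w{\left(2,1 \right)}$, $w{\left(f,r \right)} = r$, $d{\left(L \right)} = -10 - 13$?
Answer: $\frac{152299112906}{17882893} \approx 8516.5$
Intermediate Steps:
$d{\left(L \right)} = -23$ ($d{\left(L \right)} = -10 - 13 = -23$)
$m{\left(O \right)} = 1$
$J{\left(b \right)} = -43$ ($J{\left(b \right)} = - \frac{3}{2} + \frac{1}{2} \left(-83\right) = - \frac{3}{2} - \frac{83}{2} = -43$)
$E{\left(D,I \right)} = -233 - 8 D$ ($E{\left(D,I \right)} = -9 + 8 \left(-28 - D\right) = -9 - \left(224 + 8 D\right) = -233 - 8 D$)
$\frac{J{\left(- 2 \left(m{\left(-2 \right)} + 5\right) \right)}}{-364957} - \frac{417307}{E{\left(d{\left(-6 \right)},-211 \right)}} = - \frac{43}{-364957} - \frac{417307}{-233 - -184} = \left(-43\right) \left(- \frac{1}{364957}\right) - \frac{417307}{-233 + 184} = \frac{43}{364957} - \frac{417307}{-49} = \frac{43}{364957} - - \frac{417307}{49} = \frac{43}{364957} + \frac{417307}{49} = \frac{152299112906}{17882893}$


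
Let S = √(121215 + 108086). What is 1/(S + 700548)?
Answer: 700548/490767271003 - √229301/490767271003 ≈ 1.4265e-6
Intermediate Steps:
S = √229301 ≈ 478.85
1/(S + 700548) = 1/(√229301 + 700548) = 1/(700548 + √229301)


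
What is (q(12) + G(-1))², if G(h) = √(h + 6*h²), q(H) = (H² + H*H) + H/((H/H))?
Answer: (300 + √5)² ≈ 91347.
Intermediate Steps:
q(H) = H + 2*H² (q(H) = (H² + H²) + H/1 = 2*H² + H*1 = 2*H² + H = H + 2*H²)
(q(12) + G(-1))² = (12*(1 + 2*12) + √(-(1 + 6*(-1))))² = (12*(1 + 24) + √(-(1 - 6)))² = (12*25 + √(-1*(-5)))² = (300 + √5)²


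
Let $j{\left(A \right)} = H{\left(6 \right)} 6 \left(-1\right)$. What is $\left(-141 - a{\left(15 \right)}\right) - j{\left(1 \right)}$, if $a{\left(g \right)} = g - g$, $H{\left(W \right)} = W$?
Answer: $-105$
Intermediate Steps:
$j{\left(A \right)} = -36$ ($j{\left(A \right)} = 6 \cdot 6 \left(-1\right) = 36 \left(-1\right) = -36$)
$a{\left(g \right)} = 0$
$\left(-141 - a{\left(15 \right)}\right) - j{\left(1 \right)} = \left(-141 - 0\right) - -36 = \left(-141 + 0\right) + 36 = -141 + 36 = -105$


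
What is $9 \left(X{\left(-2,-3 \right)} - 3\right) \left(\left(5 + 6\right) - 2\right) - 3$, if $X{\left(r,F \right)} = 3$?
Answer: $-3$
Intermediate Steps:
$9 \left(X{\left(-2,-3 \right)} - 3\right) \left(\left(5 + 6\right) - 2\right) - 3 = 9 \left(3 - 3\right) \left(\left(5 + 6\right) - 2\right) - 3 = 9 \cdot 0 \left(11 - 2\right) - 3 = 9 \cdot 0 \cdot 9 - 3 = 9 \cdot 0 - 3 = 0 - 3 = -3$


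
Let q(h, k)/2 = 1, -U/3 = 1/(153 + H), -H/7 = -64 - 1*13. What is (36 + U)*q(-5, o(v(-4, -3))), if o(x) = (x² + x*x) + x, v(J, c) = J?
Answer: 24909/346 ≈ 71.991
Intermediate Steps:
H = 539 (H = -7*(-64 - 1*13) = -7*(-64 - 13) = -7*(-77) = 539)
U = -3/692 (U = -3/(153 + 539) = -3/692 ≈ -0.0043353)
o(x) = x + 2*x² (o(x) = (x² + x²) + x = 2*x² + x = x + 2*x²)
q(h, k) = 2 (q(h, k) = 2*1 = 2)
(36 + U)*q(-5, o(v(-4, -3))) = (36 - 3/692)*2 = (24909/692)*2 = 24909/346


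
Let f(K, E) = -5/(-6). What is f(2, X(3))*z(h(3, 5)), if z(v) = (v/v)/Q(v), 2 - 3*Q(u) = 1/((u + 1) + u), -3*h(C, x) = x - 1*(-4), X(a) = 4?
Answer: 25/22 ≈ 1.1364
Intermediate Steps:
f(K, E) = ⅚ (f(K, E) = -5*(-⅙) = ⅚)
h(C, x) = -4/3 - x/3 (h(C, x) = -(x - 1*(-4))/3 = -(x + 4)/3 = -(4 + x)/3 = -4/3 - x/3)
Q(u) = ⅔ - 1/(3*(1 + 2*u)) (Q(u) = ⅔ - 1/(3*((u + 1) + u)) = ⅔ - 1/(3*((1 + u) + u)) = ⅔ - 1/(3*(1 + 2*u)))
z(v) = 3*(1 + 2*v)/(1 + 4*v) (z(v) = (v/v)/(((1 + 4*v)/(3*(1 + 2*v)))) = 1*(3*(1 + 2*v)/(1 + 4*v)) = 3*(1 + 2*v)/(1 + 4*v))
f(2, X(3))*z(h(3, 5)) = 5*(3*(1 + 2*(-4/3 - ⅓*5))/(1 + 4*(-4/3 - ⅓*5)))/6 = 5*(3*(1 + 2*(-4/3 - 5/3))/(1 + 4*(-4/3 - 5/3)))/6 = 5*(3*(1 + 2*(-3))/(1 + 4*(-3)))/6 = 5*(3*(1 - 6)/(1 - 12))/6 = 5*(3*(-5)/(-11))/6 = 5*(3*(-1/11)*(-5))/6 = (⅚)*(15/11) = 25/22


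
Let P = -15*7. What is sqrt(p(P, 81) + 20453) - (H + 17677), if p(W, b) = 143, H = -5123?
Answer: -12554 + 2*sqrt(5149) ≈ -12410.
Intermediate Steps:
P = -105
sqrt(p(P, 81) + 20453) - (H + 17677) = sqrt(143 + 20453) - (-5123 + 17677) = sqrt(20596) - 1*12554 = 2*sqrt(5149) - 12554 = -12554 + 2*sqrt(5149)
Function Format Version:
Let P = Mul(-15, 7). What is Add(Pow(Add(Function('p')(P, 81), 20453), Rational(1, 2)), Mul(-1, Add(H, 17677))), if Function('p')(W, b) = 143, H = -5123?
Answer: Add(-12554, Mul(2, Pow(5149, Rational(1, 2)))) ≈ -12410.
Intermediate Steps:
P = -105
Add(Pow(Add(Function('p')(P, 81), 20453), Rational(1, 2)), Mul(-1, Add(H, 17677))) = Add(Pow(Add(143, 20453), Rational(1, 2)), Mul(-1, Add(-5123, 17677))) = Add(Pow(20596, Rational(1, 2)), Mul(-1, 12554)) = Add(Mul(2, Pow(5149, Rational(1, 2))), -12554) = Add(-12554, Mul(2, Pow(5149, Rational(1, 2))))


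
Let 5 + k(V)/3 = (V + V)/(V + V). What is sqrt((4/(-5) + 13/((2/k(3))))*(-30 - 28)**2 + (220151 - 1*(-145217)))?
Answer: 44*sqrt(1295)/5 ≈ 316.68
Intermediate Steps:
k(V) = -12 (k(V) = -15 + 3*((V + V)/(V + V)) = -15 + 3*((2*V)/((2*V))) = -15 + 3*((2*V)*(1/(2*V))) = -15 + 3*1 = -15 + 3 = -12)
sqrt((4/(-5) + 13/((2/k(3))))*(-30 - 28)**2 + (220151 - 1*(-145217))) = sqrt((4/(-5) + 13/((2/(-12))))*(-30 - 28)**2 + (220151 - 1*(-145217))) = sqrt((4*(-1/5) + 13/((2*(-1/12))))*(-58)**2 + (220151 + 145217)) = sqrt((-4/5 + 13/(-1/6))*3364 + 365368) = sqrt((-4/5 + 13*(-6))*3364 + 365368) = sqrt((-4/5 - 78)*3364 + 365368) = sqrt(-394/5*3364 + 365368) = sqrt(-1325416/5 + 365368) = sqrt(501424/5) = 44*sqrt(1295)/5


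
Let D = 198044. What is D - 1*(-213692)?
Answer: 411736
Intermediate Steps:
D - 1*(-213692) = 198044 - 1*(-213692) = 198044 + 213692 = 411736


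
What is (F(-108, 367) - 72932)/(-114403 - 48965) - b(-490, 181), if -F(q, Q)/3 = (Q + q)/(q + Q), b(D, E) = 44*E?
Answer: -1300989817/163368 ≈ -7963.6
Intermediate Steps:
F(q, Q) = -3 (F(q, Q) = -3*(Q + q)/(q + Q) = -3*(Q + q)/(Q + q) = -3*1 = -3)
(F(-108, 367) - 72932)/(-114403 - 48965) - b(-490, 181) = (-3 - 72932)/(-114403 - 48965) - 44*181 = -72935/(-163368) - 1*7964 = -72935*(-1/163368) - 7964 = 72935/163368 - 7964 = -1300989817/163368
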